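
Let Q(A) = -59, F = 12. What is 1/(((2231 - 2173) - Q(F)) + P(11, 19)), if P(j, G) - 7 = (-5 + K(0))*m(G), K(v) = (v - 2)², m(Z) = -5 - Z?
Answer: 1/148 ≈ 0.0067568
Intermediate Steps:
K(v) = (-2 + v)²
P(j, G) = 12 + G (P(j, G) = 7 + (-5 + (-2 + 0)²)*(-5 - G) = 7 + (-5 + (-2)²)*(-5 - G) = 7 + (-5 + 4)*(-5 - G) = 7 - (-5 - G) = 7 + (5 + G) = 12 + G)
1/(((2231 - 2173) - Q(F)) + P(11, 19)) = 1/(((2231 - 2173) - 1*(-59)) + (12 + 19)) = 1/((58 + 59) + 31) = 1/(117 + 31) = 1/148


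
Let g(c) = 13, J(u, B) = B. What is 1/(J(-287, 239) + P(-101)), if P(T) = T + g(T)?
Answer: 1/151 ≈ 0.0066225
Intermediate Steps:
P(T) = 13 + T (P(T) = T + 13 = 13 + T)
1/(J(-287, 239) + P(-101)) = 1/(239 + (13 - 101)) = 1/(239 - 88) = 1/151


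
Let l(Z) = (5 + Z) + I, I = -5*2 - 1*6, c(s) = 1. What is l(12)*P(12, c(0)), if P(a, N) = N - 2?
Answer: -1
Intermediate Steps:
P(a, N) = -2 + N
I = -16 (I = -10 - 6 = -16)
l(Z) = -11 + Z (l(Z) = (5 + Z) - 16 = -11 + Z)
l(12)*P(12, c(0)) = (-11 + 12)*(-2 + 1) = 1*(-1) = -1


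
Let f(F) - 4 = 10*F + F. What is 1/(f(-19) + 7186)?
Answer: 1/6981 ≈ 0.00014325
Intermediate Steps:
f(F) = 4 + 11*F (f(F) = 4 + (10*F + F) = 4 + 11*F)
1/(f(-19) + 7186) = 1/((4 + 11*(-19)) + 7186) = 1/((4 - 209) + 7186) = 1/(-205 + 7186) = 1/6981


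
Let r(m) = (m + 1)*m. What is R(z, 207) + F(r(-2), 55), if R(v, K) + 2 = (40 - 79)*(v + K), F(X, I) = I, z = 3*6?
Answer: -8722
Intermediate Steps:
r(m) = m*(1 + m) (r(m) = (1 + m)*m = m*(1 + m))
z = 18
R(v, K) = -2 - 39*K - 39*v (R(v, K) = -2 + (40 - 79)*(v + K) = -2 - 39*(K + v) = -2 + (-39*K - 39*v) = -2 - 39*K - 39*v)
R(z, 207) + F(r(-2), 55) = (-2 - 39*207 - 39*18) + 55 = (-2 - 8073 - 702) + 55 = -8777 + 55 = -8722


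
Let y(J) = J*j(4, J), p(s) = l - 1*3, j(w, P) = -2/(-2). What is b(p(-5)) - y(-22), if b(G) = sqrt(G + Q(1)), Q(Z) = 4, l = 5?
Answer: 22 + sqrt(6) ≈ 24.449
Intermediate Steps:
j(w, P) = 1 (j(w, P) = -2*(-1/2) = 1)
p(s) = 2 (p(s) = 5 - 1*3 = 5 - 3 = 2)
b(G) = sqrt(4 + G) (b(G) = sqrt(G + 4) = sqrt(4 + G))
y(J) = J (y(J) = J*1 = J)
b(p(-5)) - y(-22) = sqrt(4 + 2) - 1*(-22) = sqrt(6) + 22 = 22 + sqrt(6)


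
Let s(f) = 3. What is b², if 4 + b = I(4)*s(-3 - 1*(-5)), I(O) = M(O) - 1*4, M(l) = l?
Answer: 16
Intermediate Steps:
I(O) = -4 + O (I(O) = O - 1*4 = O - 4 = -4 + O)
b = -4 (b = -4 + (-4 + 4)*3 = -4 + 0*3 = -4 + 0 = -4)
b² = (-4)² = 16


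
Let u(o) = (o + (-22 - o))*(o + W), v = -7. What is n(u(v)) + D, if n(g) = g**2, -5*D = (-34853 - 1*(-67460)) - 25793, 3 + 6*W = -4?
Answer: 1391279/45 ≈ 30917.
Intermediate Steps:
W = -7/6 (W = -1/2 + (1/6)*(-4) = -1/2 - 2/3 = -7/6 ≈ -1.1667)
D = -6814/5 (D = -((-34853 - 1*(-67460)) - 25793)/5 = -((-34853 + 67460) - 25793)/5 = -(32607 - 25793)/5 = -1/5*6814 = -6814/5 ≈ -1362.8)
u(o) = 77/3 - 22*o (u(o) = (o + (-22 - o))*(o - 7/6) = -22*(-7/6 + o) = 77/3 - 22*o)
n(u(v)) + D = (77/3 - 22*(-7))**2 - 6814/5 = (77/3 + 154)**2 - 6814/5 = (539/3)**2 - 6814/5 = 290521/9 - 6814/5 = 1391279/45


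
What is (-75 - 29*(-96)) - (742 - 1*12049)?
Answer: 14016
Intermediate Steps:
(-75 - 29*(-96)) - (742 - 1*12049) = (-75 + 2784) - (742 - 12049) = 2709 - 1*(-11307) = 2709 + 11307 = 14016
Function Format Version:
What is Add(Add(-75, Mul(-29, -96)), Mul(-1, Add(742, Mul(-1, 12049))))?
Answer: 14016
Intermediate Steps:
Add(Add(-75, Mul(-29, -96)), Mul(-1, Add(742, Mul(-1, 12049)))) = Add(Add(-75, 2784), Mul(-1, Add(742, -12049))) = Add(2709, Mul(-1, -11307)) = Add(2709, 11307) = 14016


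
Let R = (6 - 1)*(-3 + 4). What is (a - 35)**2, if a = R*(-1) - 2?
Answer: 1764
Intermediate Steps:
R = 5 (R = 5*1 = 5)
a = -7 (a = 5*(-1) - 2 = -5 - 2 = -7)
(a - 35)**2 = (-7 - 35)**2 = (-42)**2 = 1764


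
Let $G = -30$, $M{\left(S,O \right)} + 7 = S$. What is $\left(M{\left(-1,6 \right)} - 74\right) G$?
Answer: $2460$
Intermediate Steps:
$M{\left(S,O \right)} = -7 + S$
$\left(M{\left(-1,6 \right)} - 74\right) G = \left(\left(-7 - 1\right) - 74\right) \left(-30\right) = \left(-8 - 74\right) \left(-30\right) = \left(-82\right) \left(-30\right) = 2460$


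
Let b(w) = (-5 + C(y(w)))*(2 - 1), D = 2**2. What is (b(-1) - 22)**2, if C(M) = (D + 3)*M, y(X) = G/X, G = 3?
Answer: 2304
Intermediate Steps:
y(X) = 3/X
D = 4
C(M) = 7*M (C(M) = (4 + 3)*M = 7*M)
b(w) = -5 + 21/w (b(w) = (-5 + 7*(3/w))*(2 - 1) = (-5 + 21/w)*1 = -5 + 21/w)
(b(-1) - 22)**2 = ((-5 + 21/(-1)) - 22)**2 = ((-5 + 21*(-1)) - 22)**2 = ((-5 - 21) - 22)**2 = (-26 - 22)**2 = (-48)**2 = 2304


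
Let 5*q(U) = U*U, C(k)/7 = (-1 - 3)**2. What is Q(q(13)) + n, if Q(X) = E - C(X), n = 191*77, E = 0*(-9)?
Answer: 14595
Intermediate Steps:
C(k) = 112 (C(k) = 7*(-1 - 3)**2 = 7*(-4)**2 = 7*16 = 112)
E = 0
n = 14707
q(U) = U**2/5 (q(U) = (U*U)/5 = U**2/5)
Q(X) = -112 (Q(X) = 0 - 1*112 = 0 - 112 = -112)
Q(q(13)) + n = -112 + 14707 = 14595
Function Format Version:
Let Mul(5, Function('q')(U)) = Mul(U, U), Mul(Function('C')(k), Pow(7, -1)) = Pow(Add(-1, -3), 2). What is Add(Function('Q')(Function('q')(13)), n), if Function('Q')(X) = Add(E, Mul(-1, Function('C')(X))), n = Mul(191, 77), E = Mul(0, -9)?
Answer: 14595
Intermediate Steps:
Function('C')(k) = 112 (Function('C')(k) = Mul(7, Pow(Add(-1, -3), 2)) = Mul(7, Pow(-4, 2)) = Mul(7, 16) = 112)
E = 0
n = 14707
Function('q')(U) = Mul(Rational(1, 5), Pow(U, 2)) (Function('q')(U) = Mul(Rational(1, 5), Mul(U, U)) = Mul(Rational(1, 5), Pow(U, 2)))
Function('Q')(X) = -112 (Function('Q')(X) = Add(0, Mul(-1, 112)) = Add(0, -112) = -112)
Add(Function('Q')(Function('q')(13)), n) = Add(-112, 14707) = 14595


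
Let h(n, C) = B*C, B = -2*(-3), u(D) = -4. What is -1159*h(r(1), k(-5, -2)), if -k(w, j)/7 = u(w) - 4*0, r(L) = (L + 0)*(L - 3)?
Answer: -194712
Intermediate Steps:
r(L) = L*(-3 + L)
B = 6
k(w, j) = 28 (k(w, j) = -7*(-4 - 4*0) = -7*(-4 + 0) = -7*(-4) = 28)
h(n, C) = 6*C
-1159*h(r(1), k(-5, -2)) = -6954*28 = -1159*168 = -194712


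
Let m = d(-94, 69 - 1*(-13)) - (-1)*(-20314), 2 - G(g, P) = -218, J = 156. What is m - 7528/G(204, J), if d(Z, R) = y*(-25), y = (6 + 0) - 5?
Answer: -1120527/55 ≈ -20373.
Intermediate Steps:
y = 1 (y = 6 - 5 = 1)
G(g, P) = 220 (G(g, P) = 2 - 1*(-218) = 2 + 218 = 220)
d(Z, R) = -25 (d(Z, R) = 1*(-25) = -25)
m = -20339 (m = -25 - (-1)*(-20314) = -25 - 1*20314 = -25 - 20314 = -20339)
m - 7528/G(204, J) = -20339 - 7528/220 = -20339 - 7528*1/220 = -20339 - 1882/55 = -1120527/55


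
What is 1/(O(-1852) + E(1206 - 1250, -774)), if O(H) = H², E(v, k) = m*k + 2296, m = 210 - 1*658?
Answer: 1/3778952 ≈ 2.6462e-7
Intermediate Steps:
m = -448 (m = 210 - 658 = -448)
E(v, k) = 2296 - 448*k (E(v, k) = -448*k + 2296 = 2296 - 448*k)
1/(O(-1852) + E(1206 - 1250, -774)) = 1/((-1852)² + (2296 - 448*(-774))) = 1/(3429904 + (2296 + 346752)) = 1/(3429904 + 349048) = 1/3778952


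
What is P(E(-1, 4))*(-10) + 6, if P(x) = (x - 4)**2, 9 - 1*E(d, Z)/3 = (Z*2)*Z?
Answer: -53284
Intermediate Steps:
E(d, Z) = 27 - 6*Z**2 (E(d, Z) = 27 - 3*Z*2*Z = 27 - 3*2*Z*Z = 27 - 6*Z**2)
P(x) = (-4 + x)**2
P(E(-1, 4))*(-10) + 6 = (-4 + (27 - 6*4**2))**2*(-10) + 6 = (-4 + (27 - 6*16))**2*(-10) + 6 = (-4 + (27 - 96))**2*(-10) + 6 = (-4 - 69)**2*(-10) + 6 = (-73)**2*(-10) + 6 = 5329*(-10) + 6 = -53290 + 6 = -53284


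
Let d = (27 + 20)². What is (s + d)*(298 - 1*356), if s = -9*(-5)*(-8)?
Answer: -107242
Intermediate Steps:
s = -360 (s = 45*(-8) = -360)
d = 2209 (d = 47² = 2209)
(s + d)*(298 - 1*356) = (-360 + 2209)*(298 - 1*356) = 1849*(298 - 356) = 1849*(-58) = -107242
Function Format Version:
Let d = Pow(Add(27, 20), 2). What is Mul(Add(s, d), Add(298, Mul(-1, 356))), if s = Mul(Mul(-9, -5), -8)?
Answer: -107242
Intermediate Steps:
s = -360 (s = Mul(45, -8) = -360)
d = 2209 (d = Pow(47, 2) = 2209)
Mul(Add(s, d), Add(298, Mul(-1, 356))) = Mul(Add(-360, 2209), Add(298, Mul(-1, 356))) = Mul(1849, Add(298, -356)) = Mul(1849, -58) = -107242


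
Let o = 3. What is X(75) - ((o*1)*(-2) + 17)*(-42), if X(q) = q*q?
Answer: 6087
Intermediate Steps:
X(q) = q²
X(75) - ((o*1)*(-2) + 17)*(-42) = 75² - ((3*1)*(-2) + 17)*(-42) = 5625 - (3*(-2) + 17)*(-42) = 5625 - (-6 + 17)*(-42) = 5625 - 11*(-42) = 5625 - 1*(-462) = 5625 + 462 = 6087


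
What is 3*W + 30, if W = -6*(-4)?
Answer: 102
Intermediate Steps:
W = 24
3*W + 30 = 3*24 + 30 = 72 + 30 = 102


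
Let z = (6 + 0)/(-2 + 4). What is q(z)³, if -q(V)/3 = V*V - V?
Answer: -5832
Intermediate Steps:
z = 3 (z = 6/2 = 6*(½) = 3)
q(V) = -3*V² + 3*V (q(V) = -3*(V*V - V) = -3*(V² - V) = -3*V² + 3*V)
q(z)³ = (3*3*(1 - 1*3))³ = (3*3*(1 - 3))³ = (3*3*(-2))³ = (-18)³ = -5832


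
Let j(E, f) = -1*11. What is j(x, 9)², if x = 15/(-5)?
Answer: 121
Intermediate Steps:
x = -3 (x = 15*(-⅕) = -3)
j(E, f) = -11
j(x, 9)² = (-11)² = 121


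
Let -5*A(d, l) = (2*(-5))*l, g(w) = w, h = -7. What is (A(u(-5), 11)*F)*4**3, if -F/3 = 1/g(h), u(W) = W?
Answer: 4224/7 ≈ 603.43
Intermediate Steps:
F = 3/7 (F = -3/(-7) = -3*(-1/7) = 3/7 ≈ 0.42857)
A(d, l) = 2*l (A(d, l) = -2*(-5)*l/5 = -(-2)*l = 2*l)
(A(u(-5), 11)*F)*4**3 = ((2*11)*(3/7))*4**3 = (22*(3/7))*64 = (66/7)*64 = 4224/7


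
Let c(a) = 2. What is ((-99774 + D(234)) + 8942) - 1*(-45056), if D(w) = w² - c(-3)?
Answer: 8978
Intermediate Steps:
D(w) = -2 + w² (D(w) = w² - 1*2 = w² - 2 = -2 + w²)
((-99774 + D(234)) + 8942) - 1*(-45056) = ((-99774 + (-2 + 234²)) + 8942) - 1*(-45056) = ((-99774 + (-2 + 54756)) + 8942) + 45056 = ((-99774 + 54754) + 8942) + 45056 = (-45020 + 8942) + 45056 = -36078 + 45056 = 8978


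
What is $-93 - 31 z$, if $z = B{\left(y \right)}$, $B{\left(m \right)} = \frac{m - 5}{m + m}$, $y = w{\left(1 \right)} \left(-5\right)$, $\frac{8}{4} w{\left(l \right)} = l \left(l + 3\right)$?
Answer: $- \frac{465}{4} \approx -116.25$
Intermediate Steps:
$w{\left(l \right)} = \frac{l \left(3 + l\right)}{2}$ ($w{\left(l \right)} = \frac{l \left(l + 3\right)}{2} = \frac{l \left(3 + l\right)}{2}$)
$y = -10$ ($y = \frac{1}{2} \cdot 1 \left(3 + 1\right) \left(-5\right) = \frac{1}{2} \cdot 1 \cdot 4 \left(-5\right) = 2 \left(-5\right) = -10$)
$B{\left(m \right)} = \frac{-5 + m}{2 m}$
$z = \frac{3}{4}$ ($z = \frac{-5 - 10}{2 \left(-10\right)} = \frac{1}{2} \left(- \frac{1}{10}\right) \left(-15\right) = \frac{3}{4} \approx 0.75$)
$-93 - 31 z = -93 - \frac{93}{4} = - \frac{465}{4}$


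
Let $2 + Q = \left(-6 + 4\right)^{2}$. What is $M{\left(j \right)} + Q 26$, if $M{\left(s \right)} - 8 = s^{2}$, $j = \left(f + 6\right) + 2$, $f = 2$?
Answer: $160$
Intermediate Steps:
$Q = 2$ ($Q = -2 + \left(-6 + 4\right)^{2} = -2 + \left(-2\right)^{2} = -2 + 4 = 2$)
$j = 10$ ($j = \left(2 + 6\right) + 2 = 8 + 2 = 10$)
$M{\left(s \right)} = 8 + s^{2}$
$M{\left(j \right)} + Q 26 = \left(8 + 10^{2}\right) + 2 \cdot 26 = \left(8 + 100\right) + 52 = 108 + 52 = 160$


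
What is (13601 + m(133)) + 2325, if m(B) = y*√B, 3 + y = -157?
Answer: 15926 - 160*√133 ≈ 14081.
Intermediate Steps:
y = -160 (y = -3 - 157 = -160)
m(B) = -160*√B
(13601 + m(133)) + 2325 = (13601 - 160*√133) + 2325 = 15926 - 160*√133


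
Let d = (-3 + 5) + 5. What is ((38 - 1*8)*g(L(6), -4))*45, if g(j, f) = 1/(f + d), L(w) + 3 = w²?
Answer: 450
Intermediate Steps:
L(w) = -3 + w²
d = 7 (d = 2 + 5 = 7)
g(j, f) = 1/(7 + f) (g(j, f) = 1/(f + 7) = 1/(7 + f))
((38 - 1*8)*g(L(6), -4))*45 = ((38 - 1*8)/(7 - 4))*45 = ((38 - 8)/3)*45 = (30*(⅓))*45 = 10*45 = 450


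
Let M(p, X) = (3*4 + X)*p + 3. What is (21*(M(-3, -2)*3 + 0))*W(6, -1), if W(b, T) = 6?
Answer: -10206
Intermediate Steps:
M(p, X) = 3 + p*(12 + X) (M(p, X) = (12 + X)*p + 3 = p*(12 + X) + 3 = 3 + p*(12 + X))
(21*(M(-3, -2)*3 + 0))*W(6, -1) = (21*((3 + 12*(-3) - 2*(-3))*3 + 0))*6 = (21*((3 - 36 + 6)*3 + 0))*6 = (21*(-27*3 + 0))*6 = (21*(-81 + 0))*6 = (21*(-81))*6 = -1701*6 = -10206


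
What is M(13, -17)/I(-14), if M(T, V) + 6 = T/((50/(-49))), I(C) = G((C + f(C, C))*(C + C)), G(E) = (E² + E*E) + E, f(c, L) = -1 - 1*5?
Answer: -937/31388000 ≈ -2.9852e-5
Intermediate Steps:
f(c, L) = -6 (f(c, L) = -1 - 5 = -6)
G(E) = E + 2*E² (G(E) = (E² + E²) + E = 2*E² + E = E + 2*E²)
I(C) = 2*C*(1 + 4*C*(-6 + C))*(-6 + C) (I(C) = ((C - 6)*(C + C))*(1 + 2*((C - 6)*(C + C))) = ((-6 + C)*(2*C))*(1 + 2*((-6 + C)*(2*C))) = (2*C*(-6 + C))*(1 + 2*(2*C*(-6 + C))) = (2*C*(-6 + C))*(1 + 4*C*(-6 + C)) = 2*C*(1 + 4*C*(-6 + C))*(-6 + C))
M(T, V) = -6 - 49*T/50 (M(T, V) = -6 + T/((50/(-49))) = -6 + T/((50*(-1/49))) = -6 + T/(-50/49) = -6 + T*(-49/50) = -6 - 49*T/50)
M(13, -17)/I(-14) = (-6 - 49/50*13)/((2*(-14)*(1 + 4*(-14)*(-6 - 14))*(-6 - 14))) = (-6 - 637/50)/((2*(-14)*(1 + 4*(-14)*(-20))*(-20))) = -937*1/(560*(1 + 1120))/50 = -937/(50*(2*(-14)*1121*(-20))) = -937/50/627760 = -937/50*1/627760 = -937/31388000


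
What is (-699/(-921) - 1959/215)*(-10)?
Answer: 1102636/13201 ≈ 83.527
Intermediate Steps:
(-699/(-921) - 1959/215)*(-10) = (-699*(-1/921) - 1959*1/215)*(-10) = (233/307 - 1959/215)*(-10) = -551318/66005*(-10) = 1102636/13201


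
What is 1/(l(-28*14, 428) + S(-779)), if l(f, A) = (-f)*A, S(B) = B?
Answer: 1/166997 ≈ 5.9881e-6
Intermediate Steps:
l(f, A) = -A*f
1/(l(-28*14, 428) + S(-779)) = 1/(-1*428*(-28*14) - 779) = 1/(-1*428*(-392) - 779) = 1/(167776 - 779) = 1/166997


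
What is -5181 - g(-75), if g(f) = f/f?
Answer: -5182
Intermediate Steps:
g(f) = 1
-5181 - g(-75) = -5181 - 1*1 = -5181 - 1 = -5182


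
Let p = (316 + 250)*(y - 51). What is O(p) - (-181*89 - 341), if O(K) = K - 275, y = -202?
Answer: -127023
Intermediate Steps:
p = -143198 (p = (316 + 250)*(-202 - 51) = 566*(-253) = -143198)
O(K) = -275 + K
O(p) - (-181*89 - 341) = (-275 - 143198) - (-181*89 - 341) = -143473 - (-16109 - 341) = -143473 - 1*(-16450) = -143473 + 16450 = -127023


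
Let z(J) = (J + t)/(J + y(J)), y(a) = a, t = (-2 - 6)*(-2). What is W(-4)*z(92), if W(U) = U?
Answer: -54/23 ≈ -2.3478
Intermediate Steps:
t = 16 (t = -8*(-2) = 16)
z(J) = (16 + J)/(2*J) (z(J) = (J + 16)/(J + J) = (16 + J)/((2*J)) = (16 + J)*(1/(2*J)) = (16 + J)/(2*J))
W(-4)*z(92) = -2*(16 + 92)/92 = -2*108/92 = -4*27/46 = -54/23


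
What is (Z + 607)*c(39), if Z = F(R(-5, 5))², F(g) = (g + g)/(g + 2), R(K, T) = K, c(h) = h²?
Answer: 940147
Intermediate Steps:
F(g) = 2*g/(2 + g) (F(g) = (2*g)/(2 + g) = 2*g/(2 + g))
Z = 100/9 (Z = (2*(-5)/(2 - 5))² = (2*(-5)/(-3))² = (2*(-5)*(-⅓))² = (10/3)² = 100/9 ≈ 11.111)
(Z + 607)*c(39) = (100/9 + 607)*39² = (5563/9)*1521 = 940147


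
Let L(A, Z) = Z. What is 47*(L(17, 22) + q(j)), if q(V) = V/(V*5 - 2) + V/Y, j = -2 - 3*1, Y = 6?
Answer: 54191/54 ≈ 1003.5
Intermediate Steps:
j = -5 (j = -2 - 3 = -5)
q(V) = V/6 + V/(-2 + 5*V) (q(V) = V/(V*5 - 2) + V/6 = V/(5*V - 2) + V*(⅙) = V/(-2 + 5*V) + V/6 = V/6 + V/(-2 + 5*V))
47*(L(17, 22) + q(j)) = 47*(22 + (⅙)*(-5)*(4 + 5*(-5))/(-2 + 5*(-5))) = 47*(22 + (⅙)*(-5)*(4 - 25)/(-2 - 25)) = 47*(22 + (⅙)*(-5)*(-21)/(-27)) = 47*(22 + (⅙)*(-5)*(-1/27)*(-21)) = 47*(22 - 35/54) = 47*(1153/54) = 54191/54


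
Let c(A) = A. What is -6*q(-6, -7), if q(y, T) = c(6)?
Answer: -36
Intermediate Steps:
q(y, T) = 6
-6*q(-6, -7) = -6*6 = -36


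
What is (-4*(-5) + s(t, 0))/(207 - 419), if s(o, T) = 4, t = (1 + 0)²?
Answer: -6/53 ≈ -0.11321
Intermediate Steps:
t = 1 (t = 1² = 1)
(-4*(-5) + s(t, 0))/(207 - 419) = (-4*(-5) + 4)/(207 - 419) = (20 + 4)/(-212) = 24*(-1/212) = -6/53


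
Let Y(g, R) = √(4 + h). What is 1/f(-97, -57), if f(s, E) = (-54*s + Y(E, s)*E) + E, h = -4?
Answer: 1/5181 ≈ 0.00019301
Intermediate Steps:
Y(g, R) = 0 (Y(g, R) = √(4 - 4) = √0 = 0)
f(s, E) = E - 54*s (f(s, E) = (-54*s + 0*E) + E = (-54*s + 0) + E = -54*s + E = E - 54*s)
1/f(-97, -57) = 1/(-57 - 54*(-97)) = 1/(-57 + 5238) = 1/5181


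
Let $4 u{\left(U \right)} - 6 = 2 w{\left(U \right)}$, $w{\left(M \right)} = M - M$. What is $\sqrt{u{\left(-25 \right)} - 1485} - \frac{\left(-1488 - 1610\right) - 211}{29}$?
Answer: $\frac{3309}{29} + \frac{i \sqrt{5934}}{2} \approx 114.1 + 38.516 i$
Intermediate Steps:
$w{\left(M \right)} = 0$
$u{\left(U \right)} = \frac{3}{2}$ ($u{\left(U \right)} = \frac{3}{2} + \frac{2 \cdot 0}{4} = \frac{3}{2} + \frac{1}{4} \cdot 0 = \frac{3}{2} + 0 = \frac{3}{2}$)
$\sqrt{u{\left(-25 \right)} - 1485} - \frac{\left(-1488 - 1610\right) - 211}{29} = \sqrt{\frac{3}{2} - 1485} - \frac{\left(-1488 - 1610\right) - 211}{29} = \sqrt{- \frac{2967}{2}} - \left(-3098 - 211\right) \frac{1}{29} = \frac{i \sqrt{5934}}{2} - \left(-3309\right) \frac{1}{29} = \frac{i \sqrt{5934}}{2} - - \frac{3309}{29} = \frac{i \sqrt{5934}}{2} + \frac{3309}{29} = \frac{3309}{29} + \frac{i \sqrt{5934}}{2}$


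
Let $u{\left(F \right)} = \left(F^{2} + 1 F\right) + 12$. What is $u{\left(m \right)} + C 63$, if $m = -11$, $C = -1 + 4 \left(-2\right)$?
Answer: $-445$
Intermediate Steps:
$C = -9$ ($C = -1 - 8 = -9$)
$u{\left(F \right)} = 12 + F + F^{2}$ ($u{\left(F \right)} = \left(F^{2} + F\right) + 12 = \left(F + F^{2}\right) + 12 = 12 + F + F^{2}$)
$u{\left(m \right)} + C 63 = \left(12 - 11 + \left(-11\right)^{2}\right) - 567 = \left(12 - 11 + 121\right) - 567 = 122 - 567 = -445$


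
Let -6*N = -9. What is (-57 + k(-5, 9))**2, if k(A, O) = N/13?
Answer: 2187441/676 ≈ 3235.9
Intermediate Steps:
N = 3/2 (N = -1/6*(-9) = 3/2 ≈ 1.5000)
k(A, O) = 3/26 (k(A, O) = (3/2)/13 = (3/2)*(1/13) = 3/26)
(-57 + k(-5, 9))**2 = (-57 + 3/26)**2 = (-1479/26)**2 = 2187441/676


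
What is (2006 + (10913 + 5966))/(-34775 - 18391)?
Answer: -6295/17722 ≈ -0.35521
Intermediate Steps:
(2006 + (10913 + 5966))/(-34775 - 18391) = (2006 + 16879)/(-53166) = 18885*(-1/53166) = -6295/17722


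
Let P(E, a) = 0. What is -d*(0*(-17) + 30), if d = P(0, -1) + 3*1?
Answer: -90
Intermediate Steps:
d = 3 (d = 0 + 3*1 = 0 + 3 = 3)
-d*(0*(-17) + 30) = -3*(0*(-17) + 30) = -3*(0 + 30) = -3*30 = -1*90 = -90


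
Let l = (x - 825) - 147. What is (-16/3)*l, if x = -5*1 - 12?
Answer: 15824/3 ≈ 5274.7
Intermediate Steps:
x = -17 (x = -5 - 12 = -17)
l = -989 (l = (-17 - 825) - 147 = -842 - 147 = -989)
(-16/3)*l = -16/3*(-989) = 15824/3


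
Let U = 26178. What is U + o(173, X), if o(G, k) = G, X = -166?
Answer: 26351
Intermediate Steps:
U + o(173, X) = 26178 + 173 = 26351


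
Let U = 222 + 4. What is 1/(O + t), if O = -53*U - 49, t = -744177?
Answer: -1/756204 ≈ -1.3224e-6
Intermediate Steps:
U = 226
O = -12027 (O = -53*226 - 49 = -11978 - 49 = -12027)
1/(O + t) = 1/(-12027 - 744177) = 1/(-756204) = -1/756204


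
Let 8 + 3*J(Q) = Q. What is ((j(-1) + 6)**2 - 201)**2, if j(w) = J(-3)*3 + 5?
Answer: 40401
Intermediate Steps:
J(Q) = -8/3 + Q/3
j(w) = -6 (j(w) = (-8/3 + (1/3)*(-3))*3 + 5 = (-8/3 - 1)*3 + 5 = -11/3*3 + 5 = -11 + 5 = -6)
((j(-1) + 6)**2 - 201)**2 = ((-6 + 6)**2 - 201)**2 = (0**2 - 201)**2 = (0 - 201)**2 = (-201)**2 = 40401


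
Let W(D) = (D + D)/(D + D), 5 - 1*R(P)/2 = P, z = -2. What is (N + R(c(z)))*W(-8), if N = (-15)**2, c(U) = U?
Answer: 239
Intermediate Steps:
R(P) = 10 - 2*P
W(D) = 1 (W(D) = (2*D)/((2*D)) = (2*D)*(1/(2*D)) = 1)
N = 225
(N + R(c(z)))*W(-8) = (225 + (10 - 2*(-2)))*1 = (225 + (10 + 4))*1 = (225 + 14)*1 = 239*1 = 239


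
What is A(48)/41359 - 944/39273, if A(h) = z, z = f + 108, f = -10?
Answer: -35194142/1624292007 ≈ -0.021667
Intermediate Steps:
z = 98 (z = -10 + 108 = 98)
A(h) = 98
A(48)/41359 - 944/39273 = 98/41359 - 944/39273 = -35194142/1624292007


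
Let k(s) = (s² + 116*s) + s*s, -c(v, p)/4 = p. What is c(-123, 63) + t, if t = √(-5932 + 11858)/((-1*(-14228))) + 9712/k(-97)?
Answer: -948460/3783 + √5926/14228 ≈ -250.71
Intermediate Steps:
c(v, p) = -4*p
k(s) = 2*s² + 116*s (k(s) = (s² + 116*s) + s² = 2*s² + 116*s)
t = 4856/3783 + √5926/14228 (t = √(-5932 + 11858)/((-1*(-14228))) + 9712/((2*(-97)*(58 - 97))) = √5926/14228 + 9712/((2*(-97)*(-39))) = √5926*(1/14228) + 9712/7566 = √5926/14228 + 9712*(1/7566) = √5926/14228 + 4856/3783 = 4856/3783 + √5926/14228 ≈ 1.2890)
c(-123, 63) + t = -4*63 + (4856/3783 + √5926/14228) = -252 + (4856/3783 + √5926/14228) = -948460/3783 + √5926/14228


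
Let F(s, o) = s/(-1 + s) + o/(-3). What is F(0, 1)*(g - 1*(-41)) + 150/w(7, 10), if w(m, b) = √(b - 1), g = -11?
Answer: 40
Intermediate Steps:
w(m, b) = √(-1 + b)
F(s, o) = -o/3 + s/(-1 + s) (F(s, o) = s/(-1 + s) + o*(-⅓) = s/(-1 + s) - o/3 = -o/3 + s/(-1 + s))
F(0, 1)*(g - 1*(-41)) + 150/w(7, 10) = ((1 + 3*0 - 1*1*0)/(3*(-1 + 0)))*(-11 - 1*(-41)) + 150/(√(-1 + 10)) = ((⅓)*(1 + 0 + 0)/(-1))*(-11 + 41) + 150/(√9) = ((⅓)*(-1)*1)*30 + 150/3 = -⅓*30 + 150*(⅓) = -10 + 50 = 40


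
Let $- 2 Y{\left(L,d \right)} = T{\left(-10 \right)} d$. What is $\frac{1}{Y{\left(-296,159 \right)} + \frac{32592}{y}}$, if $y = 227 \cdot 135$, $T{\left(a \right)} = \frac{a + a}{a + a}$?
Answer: $- \frac{20430}{1602457} \approx -0.012749$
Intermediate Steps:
$T{\left(a \right)} = 1$ ($T{\left(a \right)} = \frac{2 a}{2 a} = 2 a \frac{1}{2 a} = 1$)
$Y{\left(L,d \right)} = - \frac{d}{2}$ ($Y{\left(L,d \right)} = - \frac{1 d}{2} = - \frac{d}{2}$)
$y = 30645$
$\frac{1}{Y{\left(-296,159 \right)} + \frac{32592}{y}} = \frac{1}{\left(- \frac{1}{2}\right) 159 + \frac{32592}{30645}} = \frac{1}{- \frac{159}{2} + 32592 \cdot \frac{1}{30645}} = \frac{1}{- \frac{159}{2} + \frac{10864}{10215}} = \frac{1}{- \frac{1602457}{20430}} = - \frac{20430}{1602457}$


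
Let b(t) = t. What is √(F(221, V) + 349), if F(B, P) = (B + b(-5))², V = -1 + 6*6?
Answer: √47005 ≈ 216.81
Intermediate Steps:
V = 35 (V = -1 + 36 = 35)
F(B, P) = (-5 + B)² (F(B, P) = (B - 5)² = (-5 + B)²)
√(F(221, V) + 349) = √((-5 + 221)² + 349) = √(216² + 349) = √(46656 + 349) = √47005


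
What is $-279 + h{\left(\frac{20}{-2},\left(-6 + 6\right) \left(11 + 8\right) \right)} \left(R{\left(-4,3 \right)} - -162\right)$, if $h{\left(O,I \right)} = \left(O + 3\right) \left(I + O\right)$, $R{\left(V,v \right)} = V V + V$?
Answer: $11901$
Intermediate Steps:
$R{\left(V,v \right)} = V + V^{2}$ ($R{\left(V,v \right)} = V^{2} + V = V + V^{2}$)
$h{\left(O,I \right)} = \left(3 + O\right) \left(I + O\right)$
$-279 + h{\left(\frac{20}{-2},\left(-6 + 6\right) \left(11 + 8\right) \right)} \left(R{\left(-4,3 \right)} - -162\right) = -279 + \left(\left(\frac{20}{-2}\right)^{2} + 3 \left(-6 + 6\right) \left(11 + 8\right) + 3 \frac{20}{-2} + \left(-6 + 6\right) \left(11 + 8\right) \frac{20}{-2}\right) \left(- 4 \left(1 - 4\right) - -162\right) = -279 + \left(\left(20 \left(- \frac{1}{2}\right)\right)^{2} + 3 \cdot 0 \cdot 19 + 3 \cdot 20 \left(- \frac{1}{2}\right) + 0 \cdot 19 \cdot 20 \left(- \frac{1}{2}\right)\right) \left(\left(-4\right) \left(-3\right) + 162\right) = -279 + \left(\left(-10\right)^{2} + 3 \cdot 0 + 3 \left(-10\right) + 0 \left(-10\right)\right) \left(12 + 162\right) = -279 + \left(100 + 0 - 30 + 0\right) 174 = -279 + 70 \cdot 174 = -279 + 12180 = 11901$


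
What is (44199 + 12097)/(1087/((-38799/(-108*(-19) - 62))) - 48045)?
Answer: -2184228504/1866261085 ≈ -1.1704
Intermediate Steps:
(44199 + 12097)/(1087/((-38799/(-108*(-19) - 62))) - 48045) = 56296/(1087/((-38799/(2052 - 62))) - 48045) = 56296/(1087/((-38799/1990)) - 48045) = 56296/(1087/((-38799*1/1990)) - 48045) = 56296/(1087/(-38799/1990) - 48045) = 56296/(1087*(-1990/38799) - 48045) = 56296/(-2163130/38799 - 48045) = 56296/(-1866261085/38799) = 56296*(-38799/1866261085) = -2184228504/1866261085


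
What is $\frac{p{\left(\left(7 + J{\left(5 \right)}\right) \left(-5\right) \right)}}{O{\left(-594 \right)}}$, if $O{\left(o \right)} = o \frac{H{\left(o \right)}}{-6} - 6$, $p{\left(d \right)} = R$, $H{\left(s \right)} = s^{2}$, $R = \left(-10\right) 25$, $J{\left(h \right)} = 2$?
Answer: $- \frac{125}{17465379} \approx -7.157 \cdot 10^{-6}$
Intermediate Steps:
$R = -250$
$p{\left(d \right)} = -250$
$O{\left(o \right)} = -6 - \frac{o^{3}}{6}$ ($O{\left(o \right)} = o \frac{o^{2}}{-6} - 6 = o o^{2} \left(- \frac{1}{6}\right) - 6 = o \left(- \frac{o^{2}}{6}\right) - 6 = - \frac{o^{3}}{6} - 6 = -6 - \frac{o^{3}}{6}$)
$\frac{p{\left(\left(7 + J{\left(5 \right)}\right) \left(-5\right) \right)}}{O{\left(-594 \right)}} = - \frac{250}{-6 - \frac{\left(-594\right)^{3}}{6}} = - \frac{250}{-6 - -34930764} = - \frac{250}{-6 + 34930764} = - \frac{250}{34930758} = \left(-250\right) \frac{1}{34930758} = - \frac{125}{17465379}$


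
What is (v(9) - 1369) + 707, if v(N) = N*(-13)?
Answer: -779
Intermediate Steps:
v(N) = -13*N
(v(9) - 1369) + 707 = (-13*9 - 1369) + 707 = (-117 - 1369) + 707 = -1486 + 707 = -779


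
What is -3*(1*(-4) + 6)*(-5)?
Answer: 30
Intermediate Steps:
-3*(1*(-4) + 6)*(-5) = -3*(-4 + 6)*(-5) = -3*2*(-5) = -6*(-5) = 30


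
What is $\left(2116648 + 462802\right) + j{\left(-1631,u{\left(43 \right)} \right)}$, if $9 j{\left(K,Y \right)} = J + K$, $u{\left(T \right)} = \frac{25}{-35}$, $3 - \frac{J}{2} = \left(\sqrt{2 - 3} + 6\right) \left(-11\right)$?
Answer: $\frac{23213557}{9} + \frac{22 i}{9} \approx 2.5793 \cdot 10^{6} + 2.4444 i$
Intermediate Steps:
$J = 138 + 22 i$ ($J = 6 - 2 \left(\sqrt{2 - 3} + 6\right) \left(-11\right) = 6 - 2 \left(\sqrt{-1} + 6\right) \left(-11\right) = 6 - 2 \left(i + 6\right) \left(-11\right) = 6 - 2 \left(6 + i\right) \left(-11\right) = 6 - 2 \left(-66 - 11 i\right) = 6 + \left(132 + 22 i\right) = 138 + 22 i \approx 138.0 + 22.0 i$)
$u{\left(T \right)} = - \frac{5}{7}$ ($u{\left(T \right)} = 25 \left(- \frac{1}{35}\right) = - \frac{5}{7}$)
$j{\left(K,Y \right)} = \frac{46}{3} + \frac{K}{9} + \frac{22 i}{9}$ ($j{\left(K,Y \right)} = \frac{\left(138 + 22 i\right) + K}{9} = \frac{138 + K + 22 i}{9} = \frac{46}{3} + \frac{K}{9} + \frac{22 i}{9}$)
$\left(2116648 + 462802\right) + j{\left(-1631,u{\left(43 \right)} \right)} = \left(2116648 + 462802\right) + \left(\frac{46}{3} + \frac{1}{9} \left(-1631\right) + \frac{22 i}{9}\right) = 2579450 + \left(\frac{46}{3} - \frac{1631}{9} + \frac{22 i}{9}\right) = 2579450 - \left(\frac{1493}{9} - \frac{22 i}{9}\right) = \frac{23213557}{9} + \frac{22 i}{9}$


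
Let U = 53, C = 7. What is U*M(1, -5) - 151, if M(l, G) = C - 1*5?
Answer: -45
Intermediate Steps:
M(l, G) = 2 (M(l, G) = 7 - 1*5 = 7 - 5 = 2)
U*M(1, -5) - 151 = 53*2 - 151 = 106 - 151 = -45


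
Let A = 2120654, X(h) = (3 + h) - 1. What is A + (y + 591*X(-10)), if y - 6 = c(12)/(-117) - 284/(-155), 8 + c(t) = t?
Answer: 38372459428/18135 ≈ 2.1159e+6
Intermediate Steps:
X(h) = 2 + h
c(t) = -8 + t
y = 141418/18135 (y = 6 + ((-8 + 12)/(-117) - 284/(-155)) = 6 + (4*(-1/117) - 284*(-1/155)) = 6 + (-4/117 + 284/155) = 6 + 32608/18135 = 141418/18135 ≈ 7.7981)
A + (y + 591*X(-10)) = 2120654 + (141418/18135 + 591*(2 - 10)) = 2120654 + (141418/18135 + 591*(-8)) = 2120654 + (141418/18135 - 4728) = 2120654 - 85600862/18135 = 38372459428/18135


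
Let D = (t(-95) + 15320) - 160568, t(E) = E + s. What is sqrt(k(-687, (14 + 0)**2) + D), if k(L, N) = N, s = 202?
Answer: 3*I*sqrt(16105) ≈ 380.72*I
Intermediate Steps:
t(E) = 202 + E (t(E) = E + 202 = 202 + E)
D = -145141 (D = ((202 - 95) + 15320) - 160568 = (107 + 15320) - 160568 = 15427 - 160568 = -145141)
sqrt(k(-687, (14 + 0)**2) + D) = sqrt((14 + 0)**2 - 145141) = sqrt(14**2 - 145141) = sqrt(196 - 145141) = sqrt(-144945) = 3*I*sqrt(16105)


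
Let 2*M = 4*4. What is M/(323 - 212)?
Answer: 8/111 ≈ 0.072072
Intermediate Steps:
M = 8 (M = (4*4)/2 = (½)*16 = 8)
M/(323 - 212) = 8/(323 - 212) = 8/111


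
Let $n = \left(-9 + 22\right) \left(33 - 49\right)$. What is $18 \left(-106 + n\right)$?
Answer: $-5652$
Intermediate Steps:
$n = -208$ ($n = 13 \left(-16\right) = -208$)
$18 \left(-106 + n\right) = 18 \left(-106 - 208\right) = 18 \left(-314\right) = -5652$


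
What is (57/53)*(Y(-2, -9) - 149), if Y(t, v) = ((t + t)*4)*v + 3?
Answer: -114/53 ≈ -2.1509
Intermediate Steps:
Y(t, v) = 3 + 8*t*v (Y(t, v) = ((2*t)*4)*v + 3 = (8*t)*v + 3 = 8*t*v + 3 = 3 + 8*t*v)
(57/53)*(Y(-2, -9) - 149) = (57/53)*((3 + 8*(-2)*(-9)) - 149) = (57*(1/53))*((3 + 144) - 149) = 57*(147 - 149)/53 = (57/53)*(-2) = -114/53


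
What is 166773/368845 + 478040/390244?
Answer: 60351206603/35984887045 ≈ 1.6771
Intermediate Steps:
166773/368845 + 478040/390244 = 166773*(1/368845) + 478040*(1/390244) = 166773/368845 + 119510/97561 = 60351206603/35984887045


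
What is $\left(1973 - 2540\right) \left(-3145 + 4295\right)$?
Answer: $-652050$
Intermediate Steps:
$\left(1973 - 2540\right) \left(-3145 + 4295\right) = \left(-567\right) 1150 = -652050$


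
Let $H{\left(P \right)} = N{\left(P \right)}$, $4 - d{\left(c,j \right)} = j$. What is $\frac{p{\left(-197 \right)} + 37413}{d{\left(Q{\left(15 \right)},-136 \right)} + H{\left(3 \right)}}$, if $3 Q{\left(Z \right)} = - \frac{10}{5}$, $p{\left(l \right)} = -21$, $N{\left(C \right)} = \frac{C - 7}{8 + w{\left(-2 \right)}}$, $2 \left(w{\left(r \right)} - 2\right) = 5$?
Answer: $\frac{77900}{291} \approx 267.7$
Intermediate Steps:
$w{\left(r \right)} = \frac{9}{2}$ ($w{\left(r \right)} = 2 + \frac{1}{2} \cdot 5 = 2 + \frac{5}{2} = \frac{9}{2}$)
$N{\left(C \right)} = - \frac{14}{25} + \frac{2 C}{25}$ ($N{\left(C \right)} = \frac{C - 7}{8 + \frac{9}{2}} = \frac{-7 + C}{\frac{25}{2}} = \left(-7 + C\right) \frac{2}{25} = - \frac{14}{25} + \frac{2 C}{25}$)
$Q{\left(Z \right)} = - \frac{2}{3}$ ($Q{\left(Z \right)} = \frac{\left(-10\right) \frac{1}{5}}{3} = \frac{1}{3} \left(-2\right) = - \frac{2}{3}$)
$d{\left(c,j \right)} = 4 - j$
$H{\left(P \right)} = - \frac{14}{25} + \frac{2 P}{25}$
$\frac{p{\left(-197 \right)} + 37413}{d{\left(Q{\left(15 \right)},-136 \right)} + H{\left(3 \right)}} = \frac{-21 + 37413}{\left(4 - -136\right) + \left(- \frac{14}{25} + \frac{2}{25} \cdot 3\right)} = \frac{37392}{\left(4 + 136\right) + \left(- \frac{14}{25} + \frac{6}{25}\right)} = \frac{37392}{140 - \frac{8}{25}} = \frac{37392}{\frac{3492}{25}} = 37392 \cdot \frac{25}{3492} = \frac{77900}{291}$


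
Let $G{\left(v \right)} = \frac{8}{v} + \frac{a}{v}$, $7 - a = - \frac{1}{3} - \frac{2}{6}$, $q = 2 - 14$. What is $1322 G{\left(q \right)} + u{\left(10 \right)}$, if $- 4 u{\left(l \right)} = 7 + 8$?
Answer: $- \frac{62269}{36} \approx -1729.7$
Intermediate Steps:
$q = -12$ ($q = 2 - 14 = -12$)
$u{\left(l \right)} = - \frac{15}{4}$ ($u{\left(l \right)} = - \frac{7 + 8}{4} = \left(- \frac{1}{4}\right) 15 = - \frac{15}{4}$)
$a = \frac{23}{3}$ ($a = 7 - \left(- \frac{1}{3} - \frac{2}{6}\right) = 7 - \left(\left(-1\right) \frac{1}{3} - \frac{1}{3}\right) = 7 - \left(- \frac{1}{3} - \frac{1}{3}\right) = 7 - - \frac{2}{3} = 7 + \frac{2}{3} = \frac{23}{3} \approx 7.6667$)
$G{\left(v \right)} = \frac{47}{3 v}$ ($G{\left(v \right)} = \frac{8}{v} + \frac{23}{3 v} = \frac{47}{3 v}$)
$1322 G{\left(q \right)} + u{\left(10 \right)} = 1322 \frac{47}{3 \left(-12\right)} - \frac{15}{4} = 1322 \cdot \frac{47}{3} \left(- \frac{1}{12}\right) - \frac{15}{4} = 1322 \left(- \frac{47}{36}\right) - \frac{15}{4} = - \frac{31067}{18} - \frac{15}{4} = - \frac{62269}{36}$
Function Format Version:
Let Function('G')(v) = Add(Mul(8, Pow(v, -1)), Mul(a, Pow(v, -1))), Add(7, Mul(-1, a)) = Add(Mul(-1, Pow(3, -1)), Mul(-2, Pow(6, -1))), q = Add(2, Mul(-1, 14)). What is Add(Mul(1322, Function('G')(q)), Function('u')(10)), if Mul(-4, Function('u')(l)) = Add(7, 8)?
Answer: Rational(-62269, 36) ≈ -1729.7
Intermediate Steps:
q = -12 (q = Add(2, -14) = -12)
Function('u')(l) = Rational(-15, 4) (Function('u')(l) = Mul(Rational(-1, 4), Add(7, 8)) = Mul(Rational(-1, 4), 15) = Rational(-15, 4))
a = Rational(23, 3) (a = Add(7, Mul(-1, Add(Mul(-1, Pow(3, -1)), Mul(-2, Pow(6, -1))))) = Add(7, Mul(-1, Add(Mul(-1, Rational(1, 3)), Mul(-2, Rational(1, 6))))) = Add(7, Mul(-1, Add(Rational(-1, 3), Rational(-1, 3)))) = Add(7, Mul(-1, Rational(-2, 3))) = Add(7, Rational(2, 3)) = Rational(23, 3) ≈ 7.6667)
Function('G')(v) = Mul(Rational(47, 3), Pow(v, -1)) (Function('G')(v) = Add(Mul(8, Pow(v, -1)), Mul(Rational(23, 3), Pow(v, -1))) = Mul(Rational(47, 3), Pow(v, -1)))
Add(Mul(1322, Function('G')(q)), Function('u')(10)) = Add(Mul(1322, Mul(Rational(47, 3), Pow(-12, -1))), Rational(-15, 4)) = Add(Mul(1322, Mul(Rational(47, 3), Rational(-1, 12))), Rational(-15, 4)) = Add(Mul(1322, Rational(-47, 36)), Rational(-15, 4)) = Add(Rational(-31067, 18), Rational(-15, 4)) = Rational(-62269, 36)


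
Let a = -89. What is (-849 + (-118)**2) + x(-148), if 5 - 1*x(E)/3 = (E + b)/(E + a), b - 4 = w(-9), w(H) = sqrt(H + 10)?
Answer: 1033967/79 ≈ 13088.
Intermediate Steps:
w(H) = sqrt(10 + H)
b = 5 (b = 4 + sqrt(10 - 9) = 4 + sqrt(1) = 4 + 1 = 5)
x(E) = 15 - 3*(5 + E)/(-89 + E) (x(E) = 15 - 3*(E + 5)/(E - 89) = 15 - 3*(5 + E)/(-89 + E))
(-849 + (-118)**2) + x(-148) = (-849 + (-118)**2) + 6*(-225 + 2*(-148))/(-89 - 148) = (-849 + 13924) + 6*(-225 - 296)/(-237) = 13075 + 6*(-1/237)*(-521) = 13075 + 1042/79 = 1033967/79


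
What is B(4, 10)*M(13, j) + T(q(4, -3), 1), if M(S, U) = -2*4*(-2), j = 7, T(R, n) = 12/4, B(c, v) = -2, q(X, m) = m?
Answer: -29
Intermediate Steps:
T(R, n) = 3 (T(R, n) = 12*(1/4) = 3)
M(S, U) = 16 (M(S, U) = -8*(-2) = 16)
B(4, 10)*M(13, j) + T(q(4, -3), 1) = -2*16 + 3 = -32 + 3 = -29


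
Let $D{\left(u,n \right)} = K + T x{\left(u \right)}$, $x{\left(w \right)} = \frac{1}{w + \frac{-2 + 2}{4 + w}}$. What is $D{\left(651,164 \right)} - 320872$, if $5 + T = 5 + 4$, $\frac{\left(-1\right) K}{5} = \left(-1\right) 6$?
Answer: $- \frac{208868138}{651} \approx -3.2084 \cdot 10^{5}$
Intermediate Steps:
$K = 30$ ($K = - 5 \left(\left(-1\right) 6\right) = \left(-5\right) \left(-6\right) = 30$)
$T = 4$ ($T = -5 + \left(5 + 4\right) = -5 + 9 = 4$)
$x{\left(w \right)} = \frac{1}{w}$ ($x{\left(w \right)} = \frac{1}{w + \frac{0}{4 + w}} = \frac{1}{w + 0} = \frac{1}{w}$)
$D{\left(u,n \right)} = 30 + \frac{4}{u}$
$D{\left(651,164 \right)} - 320872 = \left(30 + \frac{4}{651}\right) - 320872 = \frac{19534}{651} - 320872 = - \frac{208868138}{651}$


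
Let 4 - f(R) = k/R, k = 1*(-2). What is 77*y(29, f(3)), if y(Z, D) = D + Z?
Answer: 7777/3 ≈ 2592.3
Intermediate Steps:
k = -2
f(R) = 4 + 2/R (f(R) = 4 - (-2)/R = 4 + 2/R)
77*y(29, f(3)) = 77*((4 + 2/3) + 29) = 77*((4 + 2*(⅓)) + 29) = 77*((4 + ⅔) + 29) = 77*(14/3 + 29) = 77*(101/3) = 7777/3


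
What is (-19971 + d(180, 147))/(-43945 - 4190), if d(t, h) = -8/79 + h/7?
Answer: 1576058/3802665 ≈ 0.41446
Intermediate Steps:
d(t, h) = -8/79 + h/7 (d(t, h) = -8*1/79 + h*(⅐) = -8/79 + h/7)
(-19971 + d(180, 147))/(-43945 - 4190) = (-19971 + (-8/79 + (⅐)*147))/(-43945 - 4190) = (-19971 + (-8/79 + 21))/(-48135) = (-19971 + 1651/79)*(-1/48135) = -1576058/79*(-1/48135) = 1576058/3802665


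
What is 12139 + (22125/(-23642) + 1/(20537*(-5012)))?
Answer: 14769021126510765/1216752599524 ≈ 12138.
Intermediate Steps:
12139 + (22125/(-23642) + 1/(20537*(-5012))) = 12139 + (22125*(-1/23642) + (1/20537)*(-1/5012)) = 12139 + (-22125/23642 - 1/102931444) = 12139 - 1138679111071/1216752599524 = 14769021126510765/1216752599524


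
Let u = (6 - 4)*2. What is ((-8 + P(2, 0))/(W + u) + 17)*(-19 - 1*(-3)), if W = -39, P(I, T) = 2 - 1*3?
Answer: -9664/35 ≈ -276.11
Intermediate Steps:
u = 4 (u = 2*2 = 4)
P(I, T) = -1 (P(I, T) = 2 - 3 = -1)
((-8 + P(2, 0))/(W + u) + 17)*(-19 - 1*(-3)) = ((-8 - 1)/(-39 + 4) + 17)*(-19 - 1*(-3)) = (-9/(-35) + 17)*(-19 + 3) = (-9*(-1/35) + 17)*(-16) = (9/35 + 17)*(-16) = (604/35)*(-16) = -9664/35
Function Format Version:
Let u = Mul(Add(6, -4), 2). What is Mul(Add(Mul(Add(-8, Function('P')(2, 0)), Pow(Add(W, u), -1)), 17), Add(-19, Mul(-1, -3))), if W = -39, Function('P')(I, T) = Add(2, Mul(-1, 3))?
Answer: Rational(-9664, 35) ≈ -276.11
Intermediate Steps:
u = 4 (u = Mul(2, 2) = 4)
Function('P')(I, T) = -1 (Function('P')(I, T) = Add(2, -3) = -1)
Mul(Add(Mul(Add(-8, Function('P')(2, 0)), Pow(Add(W, u), -1)), 17), Add(-19, Mul(-1, -3))) = Mul(Add(Mul(Add(-8, -1), Pow(Add(-39, 4), -1)), 17), Add(-19, Mul(-1, -3))) = Mul(Add(Mul(-9, Pow(-35, -1)), 17), Add(-19, 3)) = Mul(Add(Mul(-9, Rational(-1, 35)), 17), -16) = Mul(Add(Rational(9, 35), 17), -16) = Mul(Rational(604, 35), -16) = Rational(-9664, 35)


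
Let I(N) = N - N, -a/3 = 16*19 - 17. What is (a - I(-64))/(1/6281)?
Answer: -5407941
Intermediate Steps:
a = -861 (a = -3*(16*19 - 17) = -3*(304 - 17) = -3*287 = -861)
I(N) = 0
(a - I(-64))/(1/6281) = (-861 - 1*0)/(1/6281) = (-861 + 0)/(1/6281) = -861*6281 = -5407941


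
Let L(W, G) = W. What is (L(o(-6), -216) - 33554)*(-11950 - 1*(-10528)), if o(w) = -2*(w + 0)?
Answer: 47696724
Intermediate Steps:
o(w) = -2*w
(L(o(-6), -216) - 33554)*(-11950 - 1*(-10528)) = (-2*(-6) - 33554)*(-11950 - 1*(-10528)) = (12 - 33554)*(-11950 + 10528) = -33542*(-1422) = 47696724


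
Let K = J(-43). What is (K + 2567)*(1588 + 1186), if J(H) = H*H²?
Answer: -213431560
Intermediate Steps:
J(H) = H³
K = -79507 (K = (-43)³ = -79507)
(K + 2567)*(1588 + 1186) = (-79507 + 2567)*(1588 + 1186) = -76940*2774 = -213431560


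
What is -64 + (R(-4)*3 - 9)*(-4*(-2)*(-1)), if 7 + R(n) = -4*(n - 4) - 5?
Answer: -472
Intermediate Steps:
R(n) = 4 - 4*n (R(n) = -7 + (-4*(n - 4) - 5) = -7 + (-4*(-4 + n) - 5) = -7 + ((16 - 4*n) - 5) = -7 + (11 - 4*n) = 4 - 4*n)
-64 + (R(-4)*3 - 9)*(-4*(-2)*(-1)) = -64 + ((4 - 4*(-4))*3 - 9)*(-4*(-2)*(-1)) = -64 + ((4 + 16)*3 - 9)*(8*(-1)) = -64 + (20*3 - 9)*(-8) = -64 + (60 - 9)*(-8) = -64 + 51*(-8) = -64 - 408 = -472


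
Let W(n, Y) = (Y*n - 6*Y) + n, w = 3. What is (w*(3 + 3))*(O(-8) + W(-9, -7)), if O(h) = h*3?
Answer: 1296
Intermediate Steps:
O(h) = 3*h
W(n, Y) = n - 6*Y + Y*n (W(n, Y) = (-6*Y + Y*n) + n = n - 6*Y + Y*n)
(w*(3 + 3))*(O(-8) + W(-9, -7)) = (3*(3 + 3))*(3*(-8) + (-9 - 6*(-7) - 7*(-9))) = (3*6)*(-24 + (-9 + 42 + 63)) = 18*(-24 + 96) = 18*72 = 1296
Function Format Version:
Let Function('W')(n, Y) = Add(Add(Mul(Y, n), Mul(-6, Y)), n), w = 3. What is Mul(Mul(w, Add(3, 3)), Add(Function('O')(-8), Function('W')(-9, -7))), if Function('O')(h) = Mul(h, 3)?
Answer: 1296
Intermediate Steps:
Function('O')(h) = Mul(3, h)
Function('W')(n, Y) = Add(n, Mul(-6, Y), Mul(Y, n)) (Function('W')(n, Y) = Add(Add(Mul(-6, Y), Mul(Y, n)), n) = Add(n, Mul(-6, Y), Mul(Y, n)))
Mul(Mul(w, Add(3, 3)), Add(Function('O')(-8), Function('W')(-9, -7))) = Mul(Mul(3, Add(3, 3)), Add(Mul(3, -8), Add(-9, Mul(-6, -7), Mul(-7, -9)))) = Mul(Mul(3, 6), Add(-24, Add(-9, 42, 63))) = Mul(18, Add(-24, 96)) = Mul(18, 72) = 1296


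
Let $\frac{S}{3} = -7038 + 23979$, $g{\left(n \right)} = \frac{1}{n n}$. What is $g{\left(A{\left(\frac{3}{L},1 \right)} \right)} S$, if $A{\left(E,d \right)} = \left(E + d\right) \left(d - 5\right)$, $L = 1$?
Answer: $\frac{50823}{256} \approx 198.53$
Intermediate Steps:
$A{\left(E,d \right)} = \left(-5 + d\right) \left(E + d\right)$ ($A{\left(E,d \right)} = \left(E + d\right) \left(-5 + d\right) = \left(-5 + d\right) \left(E + d\right)$)
$g{\left(n \right)} = \frac{1}{n^{2}}$
$S = 50823$ ($S = 3 \left(-7038 + 23979\right) = 3 \cdot 16941 = 50823$)
$g{\left(A{\left(\frac{3}{L},1 \right)} \right)} S = \frac{1}{\left(1^{2} - 5 \cdot \frac{3}{1} - 5 + \frac{3}{1} \cdot 1\right)^{2}} \cdot 50823 = \frac{1}{\left(1 - 5 \cdot 3 \cdot 1 - 5 + 3 \cdot 1 \cdot 1\right)^{2}} \cdot 50823 = \frac{1}{\left(1 - 15 - 5 + 3 \cdot 1\right)^{2}} \cdot 50823 = \frac{1}{\left(1 - 15 - 5 + 3\right)^{2}} \cdot 50823 = \frac{1}{256} \cdot 50823 = \frac{50823}{256}$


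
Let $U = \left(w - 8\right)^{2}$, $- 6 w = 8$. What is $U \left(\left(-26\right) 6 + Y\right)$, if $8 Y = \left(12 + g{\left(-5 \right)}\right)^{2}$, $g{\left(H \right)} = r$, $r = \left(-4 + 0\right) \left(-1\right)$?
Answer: $- \frac{97216}{9} \approx -10802.0$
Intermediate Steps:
$w = - \frac{4}{3}$ ($w = \left(- \frac{1}{6}\right) 8 = - \frac{4}{3} \approx -1.3333$)
$r = 4$ ($r = \left(-4\right) \left(-1\right) = 4$)
$g{\left(H \right)} = 4$
$U = \frac{784}{9}$ ($U = \left(- \frac{4}{3} - 8\right)^{2} = \left(- \frac{28}{3}\right)^{2} = \frac{784}{9} \approx 87.111$)
$Y = 32$ ($Y = \frac{\left(12 + 4\right)^{2}}{8} = \frac{16^{2}}{8} = \frac{1}{8} \cdot 256 = 32$)
$U \left(\left(-26\right) 6 + Y\right) = \frac{784 \left(\left(-26\right) 6 + 32\right)}{9} = \frac{784 \left(-156 + 32\right)}{9} = \frac{784}{9} \left(-124\right) = - \frac{97216}{9}$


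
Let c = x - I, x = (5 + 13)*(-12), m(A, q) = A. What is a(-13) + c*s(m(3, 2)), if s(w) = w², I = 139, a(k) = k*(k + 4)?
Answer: -3078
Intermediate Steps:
a(k) = k*(4 + k)
x = -216 (x = 18*(-12) = -216)
c = -355 (c = -216 - 1*139 = -216 - 139 = -355)
a(-13) + c*s(m(3, 2)) = -13*(4 - 13) - 355*3² = -13*(-9) - 355*9 = 117 - 3195 = -3078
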